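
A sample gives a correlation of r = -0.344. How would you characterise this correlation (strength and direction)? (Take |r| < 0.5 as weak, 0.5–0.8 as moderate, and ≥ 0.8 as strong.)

weak negative

r = -0.344 < 0 so the relationship is negative.
|r| = 0.344, which falls in the weak range.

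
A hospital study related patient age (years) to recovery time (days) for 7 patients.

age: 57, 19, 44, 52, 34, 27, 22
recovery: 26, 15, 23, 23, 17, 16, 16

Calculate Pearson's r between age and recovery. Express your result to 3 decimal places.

n = 7, Σx = 255, Σy = 136, Σx² = 10619, Σy² = 2760, Σxy = 5337
nΣxy − ΣxΣy = 37359 − 34680 = 2679
nΣx² − (Σx)² = 74333 − 65025 = 9308; nΣy² − (Σy)² = 19320 − 18496 = 824
r = 2679 / √(9308 × 824) = 2679 / 2769.4389 ≈ 0.967

0.967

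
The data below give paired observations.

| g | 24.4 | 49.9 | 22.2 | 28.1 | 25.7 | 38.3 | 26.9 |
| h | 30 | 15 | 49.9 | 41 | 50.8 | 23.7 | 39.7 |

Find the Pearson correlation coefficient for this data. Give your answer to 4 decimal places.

-0.8538

n = 7, Σg = 215.5, Σh = 250.1, Σg² = 7218.81, Σh² = 10014.43, Σgh = 7021.58
nΣgh − ΣgΣh = 49151.06 − 53896.55 = -4745.49
nΣg² − (Σg)² = 50531.67 − 46440.25 = 4091.42; nΣh² − (Σh)² = 70101.01 − 62550.01 = 7551
r = -4745.49 / √(4091.42 × 7551) = -4745.49 / 5558.2652 ≈ -0.8538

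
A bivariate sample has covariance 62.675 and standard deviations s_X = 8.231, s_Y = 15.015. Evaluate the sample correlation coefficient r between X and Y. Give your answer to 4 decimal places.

r = Cov(X,Y) / (s_X · s_Y) = 62.675 / (8.231 × 15.015)
  = 62.675 / 123.5885 ≈ 0.5071

0.5071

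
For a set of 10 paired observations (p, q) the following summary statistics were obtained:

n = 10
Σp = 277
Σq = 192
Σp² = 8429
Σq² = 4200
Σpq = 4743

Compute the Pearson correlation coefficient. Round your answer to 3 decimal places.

-0.923

r = (nΣpq − ΣpΣq) / √[(nΣp² − (Σp)²)(nΣq² − (Σq)²)]
Numerator: 10×4743 − 277×192 = -5754
Denominator: √[(84290 − 76729)(42000 − 36864)] = √[7561 × 5136] = 6231.6367
r = -5754 / 6231.6367 ≈ -0.923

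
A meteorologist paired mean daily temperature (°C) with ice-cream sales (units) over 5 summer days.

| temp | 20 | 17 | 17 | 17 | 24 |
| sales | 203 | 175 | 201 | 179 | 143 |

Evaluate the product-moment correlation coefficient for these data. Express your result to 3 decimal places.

-0.640

n = 5, Σx = 95, Σy = 901, Σx² = 1843, Σy² = 164725, Σxy = 16927
nΣxy − ΣxΣy = 84635 − 85595 = -960
nΣx² − (Σx)² = 9215 − 9025 = 190; nΣy² − (Σy)² = 823625 − 811801 = 11824
r = -960 / √(190 × 11824) = -960 / 1498.8529 ≈ -0.640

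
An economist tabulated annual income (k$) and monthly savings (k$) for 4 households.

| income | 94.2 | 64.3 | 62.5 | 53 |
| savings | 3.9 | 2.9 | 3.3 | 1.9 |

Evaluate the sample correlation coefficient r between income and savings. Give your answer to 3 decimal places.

n = 4, Σx = 274, Σy = 12, Σx² = 19723.38, Σy² = 38.12, Σxy = 860.8
nΣxy − ΣxΣy = 3443.2 − 3288 = 155.2
nΣx² − (Σx)² = 78893.52 − 75076 = 3817.52; nΣy² − (Σy)² = 152.48 − 144 = 8.48
r = 155.2 / √(3817.52 × 8.48) = 155.2 / 179.9238 ≈ 0.863

0.863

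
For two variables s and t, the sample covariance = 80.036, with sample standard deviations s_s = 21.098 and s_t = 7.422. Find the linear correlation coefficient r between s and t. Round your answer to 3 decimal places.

0.511

r = Cov(s,t) / (s_s · s_t) = 80.036 / (21.098 × 7.422)
  = 80.036 / 156.5894 ≈ 0.511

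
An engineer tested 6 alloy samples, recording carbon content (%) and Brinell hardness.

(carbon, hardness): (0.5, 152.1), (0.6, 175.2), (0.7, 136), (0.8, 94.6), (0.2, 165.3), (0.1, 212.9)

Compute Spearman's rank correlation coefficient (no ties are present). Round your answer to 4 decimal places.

Rank carbon: 3, 4, 5, 6, 2, 1
Rank hardness: 3, 5, 2, 1, 4, 6
d = rank(carbon) − rank(hardness): 0, -1, 3, 5, -2, -5; Σd² = 64
ρ = 1 − 6Σd² / [n(n²−1)] = 1 − 6×64 / (6×35) = 1 − 384/210 ≈ -0.8286

-0.8286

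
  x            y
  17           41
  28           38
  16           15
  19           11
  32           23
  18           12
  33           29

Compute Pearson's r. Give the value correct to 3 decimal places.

0.335

n = 7, Σx = 163, Σy = 169, Σx² = 4127, Σy² = 4985, Σxy = 4119
nΣxy − ΣxΣy = 28833 − 27547 = 1286
nΣx² − (Σx)² = 28889 − 26569 = 2320; nΣy² − (Σy)² = 34895 − 28561 = 6334
r = 1286 / √(2320 × 6334) = 1286 / 3833.3901 ≈ 0.335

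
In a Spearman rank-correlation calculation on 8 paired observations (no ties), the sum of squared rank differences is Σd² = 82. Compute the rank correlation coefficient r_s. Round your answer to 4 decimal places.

ρ = 1 − 6Σd² / [n(n²−1)] = 1 − 6×82 / (8×63)
  = 1 − 492/504 = 1 − 0.97619 ≈ 0.0238

0.0238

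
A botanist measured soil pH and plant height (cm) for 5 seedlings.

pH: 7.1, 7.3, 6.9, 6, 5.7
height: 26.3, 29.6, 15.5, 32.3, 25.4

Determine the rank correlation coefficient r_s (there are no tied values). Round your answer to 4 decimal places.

Rank pH: 4, 5, 3, 2, 1
Rank height: 3, 4, 1, 5, 2
d = rank(pH) − rank(height): 1, 1, 2, -3, -1; Σd² = 16
ρ = 1 − 6Σd² / [n(n²−1)] = 1 − 6×16 / (5×24) = 1 − 96/120 ≈ 0.2000

0.2000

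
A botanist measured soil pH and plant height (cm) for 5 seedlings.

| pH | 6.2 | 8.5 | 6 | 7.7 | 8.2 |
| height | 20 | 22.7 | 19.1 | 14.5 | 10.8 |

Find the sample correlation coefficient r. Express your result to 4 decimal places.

-0.2663

n = 5, Σx = 36.6, Σy = 87.1, Σx² = 273.22, Σy² = 1606.99, Σxy = 631.76
nΣxy − ΣxΣy = 3158.8 − 3187.86 = -29.06
nΣx² − (Σx)² = 1366.1 − 1339.56 = 26.54; nΣy² − (Σy)² = 8034.95 − 7586.41 = 448.54
r = -29.06 / √(26.54 × 448.54) = -29.06 / 109.1066 ≈ -0.2663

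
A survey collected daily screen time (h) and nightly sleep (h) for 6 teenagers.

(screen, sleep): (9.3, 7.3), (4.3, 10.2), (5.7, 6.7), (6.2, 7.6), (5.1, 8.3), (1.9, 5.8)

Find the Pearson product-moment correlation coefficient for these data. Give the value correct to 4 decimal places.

0.0975

n = 6, Σx = 32.5, Σy = 45.9, Σx² = 205.53, Σy² = 362.51, Σxy = 250.41
nΣxy − ΣxΣy = 1502.46 − 1491.75 = 10.71
nΣx² − (Σx)² = 1233.18 − 1056.25 = 176.93; nΣy² − (Σy)² = 2175.06 − 2106.81 = 68.25
r = 10.71 / √(176.93 × 68.25) = 10.71 / 109.8885 ≈ 0.0975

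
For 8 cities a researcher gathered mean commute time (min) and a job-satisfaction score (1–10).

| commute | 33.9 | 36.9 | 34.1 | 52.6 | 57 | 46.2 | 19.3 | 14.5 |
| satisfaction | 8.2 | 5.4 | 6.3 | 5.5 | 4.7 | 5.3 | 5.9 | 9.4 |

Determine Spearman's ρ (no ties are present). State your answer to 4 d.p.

Rank commute: 3, 5, 4, 7, 8, 6, 2, 1
Rank satisfaction: 7, 3, 6, 4, 1, 2, 5, 8
d = rank(commute) − rank(satisfaction): -4, 2, -2, 3, 7, 4, -3, -7; Σd² = 156
ρ = 1 − 6Σd² / [n(n²−1)] = 1 − 6×156 / (8×63) = 1 − 936/504 ≈ -0.8571

-0.8571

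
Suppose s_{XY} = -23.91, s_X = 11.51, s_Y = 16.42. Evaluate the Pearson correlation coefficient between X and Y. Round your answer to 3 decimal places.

-0.127

r = Cov(X,Y) / (s_X · s_Y) = -23.91 / (11.51 × 16.42)
  = -23.91 / 188.9942 ≈ -0.127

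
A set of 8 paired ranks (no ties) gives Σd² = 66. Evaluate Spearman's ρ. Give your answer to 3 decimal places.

ρ = 1 − 6Σd² / [n(n²−1)] = 1 − 6×66 / (8×63)
  = 1 − 396/504 = 1 − 0.7857 ≈ 0.214

0.214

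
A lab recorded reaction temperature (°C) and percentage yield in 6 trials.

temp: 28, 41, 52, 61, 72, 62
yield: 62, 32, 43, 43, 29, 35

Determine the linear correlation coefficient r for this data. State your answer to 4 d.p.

n = 6, Σx = 316, Σy = 244, Σx² = 17918, Σy² = 10632, Σxy = 12165
nΣxy − ΣxΣy = 72990 − 77104 = -4114
nΣx² − (Σx)² = 107508 − 99856 = 7652; nΣy² − (Σy)² = 63792 − 59536 = 4256
r = -4114 / √(7652 × 4256) = -4114 / 5706.7427 ≈ -0.7209

-0.7209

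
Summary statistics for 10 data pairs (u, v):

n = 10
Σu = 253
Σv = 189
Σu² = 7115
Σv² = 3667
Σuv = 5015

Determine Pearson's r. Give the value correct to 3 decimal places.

0.896

r = (nΣuv − ΣuΣv) / √[(nΣu² − (Σu)²)(nΣv² − (Σv)²)]
Numerator: 10×5015 − 253×189 = 2333
Denominator: √[(71150 − 64009)(36670 − 35721)] = √[7141 × 949] = 2603.2305
r = 2333 / 2603.2305 ≈ 0.896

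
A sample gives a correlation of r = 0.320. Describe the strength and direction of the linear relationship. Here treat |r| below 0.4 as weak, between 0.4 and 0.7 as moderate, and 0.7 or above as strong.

weak positive

r = 0.320 > 0 so the relationship is positive.
|r| = 0.320, which falls in the weak range.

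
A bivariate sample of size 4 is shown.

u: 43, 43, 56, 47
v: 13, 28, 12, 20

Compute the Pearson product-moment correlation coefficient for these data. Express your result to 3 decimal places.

-0.545

n = 4, Σu = 189, Σv = 73, Σu² = 9043, Σv² = 1497, Σuv = 3375
nΣuv − ΣuΣv = 13500 − 13797 = -297
nΣu² − (Σu)² = 36172 − 35721 = 451; nΣv² − (Σv)² = 5988 − 5329 = 659
r = -297 / √(451 × 659) = -297 / 545.1688 ≈ -0.545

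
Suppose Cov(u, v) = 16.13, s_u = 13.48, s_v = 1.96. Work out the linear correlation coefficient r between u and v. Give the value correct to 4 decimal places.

0.6105

r = Cov(u,v) / (s_u · s_v) = 16.13 / (13.48 × 1.96)
  = 16.13 / 26.4208 ≈ 0.6105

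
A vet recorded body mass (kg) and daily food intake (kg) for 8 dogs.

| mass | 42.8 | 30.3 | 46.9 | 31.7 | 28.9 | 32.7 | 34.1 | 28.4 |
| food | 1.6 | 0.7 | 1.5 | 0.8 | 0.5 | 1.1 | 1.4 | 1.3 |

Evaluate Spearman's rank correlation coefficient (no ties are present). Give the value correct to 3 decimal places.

0.738

Rank mass: 7, 3, 8, 4, 2, 5, 6, 1
Rank food: 8, 2, 7, 3, 1, 4, 6, 5
d = rank(mass) − rank(food): -1, 1, 1, 1, 1, 1, 0, -4; Σd² = 22
ρ = 1 − 6Σd² / [n(n²−1)] = 1 − 6×22 / (8×63) = 1 − 132/504 ≈ 0.738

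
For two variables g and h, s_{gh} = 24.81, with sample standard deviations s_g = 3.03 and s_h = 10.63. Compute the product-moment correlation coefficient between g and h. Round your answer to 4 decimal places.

r = Cov(g,h) / (s_g · s_h) = 24.81 / (3.03 × 10.63)
  = 24.81 / 32.2089 ≈ 0.7703

0.7703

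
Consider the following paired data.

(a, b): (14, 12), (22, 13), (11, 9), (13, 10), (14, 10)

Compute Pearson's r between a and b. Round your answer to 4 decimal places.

0.8607

n = 5, Σa = 74, Σb = 54, Σa² = 1166, Σb² = 594, Σab = 823
nΣab − ΣaΣb = 4115 − 3996 = 119
nΣa² − (Σa)² = 5830 − 5476 = 354; nΣb² − (Σb)² = 2970 − 2916 = 54
r = 119 / √(354 × 54) = 119 / 138.2606 ≈ 0.8607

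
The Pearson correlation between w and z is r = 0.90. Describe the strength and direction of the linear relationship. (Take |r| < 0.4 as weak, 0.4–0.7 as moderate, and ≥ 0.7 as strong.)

r = 0.90 > 0 so the relationship is positive.
|r| = 0.90, which falls in the strong range.

strong positive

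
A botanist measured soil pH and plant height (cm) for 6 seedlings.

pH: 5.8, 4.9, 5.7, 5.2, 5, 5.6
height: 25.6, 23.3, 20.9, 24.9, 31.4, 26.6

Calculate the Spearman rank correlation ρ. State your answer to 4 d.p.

Rank pH: 6, 1, 5, 3, 2, 4
Rank height: 4, 2, 1, 3, 6, 5
d = rank(pH) − rank(height): 2, -1, 4, 0, -4, -1; Σd² = 38
ρ = 1 − 6Σd² / [n(n²−1)] = 1 − 6×38 / (6×35) = 1 − 228/210 ≈ -0.0857

-0.0857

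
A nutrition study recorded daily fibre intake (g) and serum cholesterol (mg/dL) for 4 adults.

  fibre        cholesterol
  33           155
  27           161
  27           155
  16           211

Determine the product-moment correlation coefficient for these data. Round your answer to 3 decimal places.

-0.933

n = 4, Σx = 103, Σy = 682, Σx² = 2803, Σy² = 118492, Σxy = 17023
nΣxy − ΣxΣy = 68092 − 70246 = -2154
nΣx² − (Σx)² = 11212 − 10609 = 603; nΣy² − (Σy)² = 473968 − 465124 = 8844
r = -2154 / √(603 × 8844) = -2154 / 2309.3142 ≈ -0.933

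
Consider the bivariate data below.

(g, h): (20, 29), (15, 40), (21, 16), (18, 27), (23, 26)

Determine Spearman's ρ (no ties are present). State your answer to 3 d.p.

-0.800

Rank g: 3, 1, 4, 2, 5
Rank h: 4, 5, 1, 3, 2
d = rank(g) − rank(h): -1, -4, 3, -1, 3; Σd² = 36
ρ = 1 − 6Σd² / [n(n²−1)] = 1 − 6×36 / (5×24) = 1 − 216/120 ≈ -0.800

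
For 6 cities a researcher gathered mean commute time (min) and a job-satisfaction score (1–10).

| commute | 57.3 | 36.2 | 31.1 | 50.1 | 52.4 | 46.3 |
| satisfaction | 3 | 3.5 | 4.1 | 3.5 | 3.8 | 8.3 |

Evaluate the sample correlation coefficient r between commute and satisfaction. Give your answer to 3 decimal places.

-0.091

n = 6, Σx = 273.4, Σy = 26.2, Σx² = 12960.4, Σy² = 133.64, Σxy = 1184.87
nΣxy − ΣxΣy = 7109.22 − 7163.08 = -53.86
nΣx² − (Σx)² = 77762.4 − 74747.56 = 3014.84; nΣy² − (Σy)² = 801.84 − 686.44 = 115.4
r = -53.86 / √(3014.84 × 115.4) = -53.86 / 589.8411 ≈ -0.091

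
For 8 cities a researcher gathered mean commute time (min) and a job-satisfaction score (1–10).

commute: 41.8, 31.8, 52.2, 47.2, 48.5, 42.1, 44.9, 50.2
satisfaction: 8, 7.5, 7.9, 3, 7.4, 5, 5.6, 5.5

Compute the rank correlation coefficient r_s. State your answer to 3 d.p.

Rank commute: 2, 1, 8, 5, 6, 3, 4, 7
Rank satisfaction: 8, 6, 7, 1, 5, 2, 4, 3
d = rank(commute) − rank(satisfaction): -6, -5, 1, 4, 1, 1, 0, 4; Σd² = 96
ρ = 1 − 6Σd² / [n(n²−1)] = 1 − 6×96 / (8×63) = 1 − 576/504 ≈ -0.143

-0.143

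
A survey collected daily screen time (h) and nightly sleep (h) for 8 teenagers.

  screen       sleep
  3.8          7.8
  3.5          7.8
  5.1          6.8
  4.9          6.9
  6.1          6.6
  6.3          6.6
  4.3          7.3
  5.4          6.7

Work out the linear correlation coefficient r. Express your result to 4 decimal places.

-0.9500

n = 8, Σx = 39.4, Σy = 56.5, Σx² = 201.26, Σy² = 400.83, Σxy = 274.84
nΣxy − ΣxΣy = 2198.72 − 2226.1 = -27.38
nΣx² − (Σx)² = 1610.08 − 1552.36 = 57.72; nΣy² − (Σy)² = 3206.64 − 3192.25 = 14.39
r = -27.38 / √(57.72 × 14.39) = -27.38 / 28.8200 ≈ -0.9500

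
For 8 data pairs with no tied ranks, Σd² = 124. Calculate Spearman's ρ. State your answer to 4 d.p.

ρ = 1 − 6Σd² / [n(n²−1)] = 1 − 6×124 / (8×63)
  = 1 − 744/504 = 1 − 1.47619 ≈ -0.4762

-0.4762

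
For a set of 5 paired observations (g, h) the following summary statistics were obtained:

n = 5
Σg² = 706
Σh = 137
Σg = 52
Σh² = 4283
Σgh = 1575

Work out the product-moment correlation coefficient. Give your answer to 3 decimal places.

0.508

r = (nΣgh − ΣgΣh) / √[(nΣg² − (Σg)²)(nΣh² − (Σh)²)]
Numerator: 5×1575 − 52×137 = 751
Denominator: √[(3530 − 2704)(21415 − 18769)] = √[826 × 2646] = 1478.3761
r = 751 / 1478.3761 ≈ 0.508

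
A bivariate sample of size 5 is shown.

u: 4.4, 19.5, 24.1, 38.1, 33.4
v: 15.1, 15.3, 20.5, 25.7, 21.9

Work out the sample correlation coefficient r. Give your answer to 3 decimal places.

n = 5, Σu = 119.5, Σv = 98.5, Σu² = 3547.59, Σv² = 2022.45, Σuv = 2569.47
nΣuv − ΣuΣv = 12847.35 − 11770.75 = 1076.6
nΣu² − (Σu)² = 17737.95 − 14280.25 = 3457.7; nΣv² − (Σv)² = 10112.25 − 9702.25 = 410
r = 1076.6 / √(3457.7 × 410) = 1076.6 / 1190.6540 ≈ 0.904

0.904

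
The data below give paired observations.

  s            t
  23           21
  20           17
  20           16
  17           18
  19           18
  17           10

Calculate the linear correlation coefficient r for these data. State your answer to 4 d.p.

n = 6, Σs = 116, Σt = 100, Σs² = 2268, Σt² = 1734, Σst = 1961
nΣst − ΣsΣt = 11766 − 11600 = 166
nΣs² − (Σs)² = 13608 − 13456 = 152; nΣt² − (Σt)² = 10404 − 10000 = 404
r = 166 / √(152 × 404) = 166 / 247.8064 ≈ 0.6699

0.6699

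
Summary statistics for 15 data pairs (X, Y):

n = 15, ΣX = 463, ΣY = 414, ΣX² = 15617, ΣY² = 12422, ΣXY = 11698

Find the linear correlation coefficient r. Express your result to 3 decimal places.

-0.941

r = (nΣXY − ΣXΣY) / √[(nΣX² − (ΣX)²)(nΣY² − (ΣY)²)]
Numerator: 15×11698 − 463×414 = -16212
Denominator: √[(234255 − 214369)(186330 − 171396)] = √[19886 × 14934] = 17233.0358
r = -16212 / 17233.0358 ≈ -0.941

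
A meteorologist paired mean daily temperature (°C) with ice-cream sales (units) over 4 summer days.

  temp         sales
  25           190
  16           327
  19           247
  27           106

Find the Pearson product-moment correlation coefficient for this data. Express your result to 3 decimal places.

n = 4, Σx = 87, Σy = 870, Σx² = 1971, Σy² = 215274, Σxy = 17537
nΣxy − ΣxΣy = 70148 − 75690 = -5542
nΣx² − (Σx)² = 7884 − 7569 = 315; nΣy² − (Σy)² = 861096 − 756900 = 104196
r = -5542 / √(315 × 104196) = -5542 / 5729.0261 ≈ -0.967

-0.967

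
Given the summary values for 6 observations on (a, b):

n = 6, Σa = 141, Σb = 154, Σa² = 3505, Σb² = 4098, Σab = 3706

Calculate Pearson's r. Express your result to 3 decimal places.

0.521

r = (nΣab − ΣaΣb) / √[(nΣa² − (Σa)²)(nΣb² − (Σb)²)]
Numerator: 6×3706 − 141×154 = 522
Denominator: √[(21030 − 19881)(24588 − 23716)] = √[1149 × 872] = 1000.9635
r = 522 / 1000.9635 ≈ 0.521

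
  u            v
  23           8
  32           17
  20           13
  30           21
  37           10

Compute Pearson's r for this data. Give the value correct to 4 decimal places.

n = 5, Σu = 142, Σv = 69, Σu² = 4222, Σv² = 1063, Σuv = 1988
nΣuv − ΣuΣv = 9940 − 9798 = 142
nΣu² − (Σu)² = 21110 − 20164 = 946; nΣv² − (Σv)² = 5315 − 4761 = 554
r = 142 / √(946 × 554) = 142 / 723.9365 ≈ 0.1961

0.1961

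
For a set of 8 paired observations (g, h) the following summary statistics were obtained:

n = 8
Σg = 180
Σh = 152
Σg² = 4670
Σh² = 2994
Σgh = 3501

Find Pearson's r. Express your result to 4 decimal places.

0.3160

r = (nΣgh − ΣgΣh) / √[(nΣg² − (Σg)²)(nΣh² − (Σh)²)]
Numerator: 8×3501 − 180×152 = 648
Denominator: √[(37360 − 32400)(23952 − 23104)] = √[4960 × 848] = 2050.8730
r = 648 / 2050.8730 ≈ 0.3160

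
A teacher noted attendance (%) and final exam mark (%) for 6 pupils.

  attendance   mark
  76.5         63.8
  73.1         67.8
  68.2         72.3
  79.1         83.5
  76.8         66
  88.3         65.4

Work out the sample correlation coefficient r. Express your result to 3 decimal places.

-0.128

n = 6, Σx = 462, Σy = 418.8, Σx² = 35799.04, Σy² = 29499.98, Σxy = 32216.21
nΣxy − ΣxΣy = 193297.26 − 193485.6 = -188.34
nΣx² − (Σx)² = 214794.24 − 213444 = 1350.24; nΣy² − (Σy)² = 176999.88 − 175393.44 = 1606.44
r = -188.34 / √(1350.24 × 1606.44) = -188.34 / 1472.7795 ≈ -0.128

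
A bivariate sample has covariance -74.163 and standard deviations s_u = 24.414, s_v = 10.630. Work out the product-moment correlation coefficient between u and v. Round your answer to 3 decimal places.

-0.286

r = Cov(u,v) / (s_u · s_v) = -74.163 / (24.414 × 10.630)
  = -74.163 / 259.5208 ≈ -0.286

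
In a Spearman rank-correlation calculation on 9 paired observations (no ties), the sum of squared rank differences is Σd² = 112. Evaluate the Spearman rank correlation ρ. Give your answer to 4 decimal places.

0.0667

ρ = 1 − 6Σd² / [n(n²−1)] = 1 − 6×112 / (9×80)
  = 1 − 672/720 = 1 − 0.93333 ≈ 0.0667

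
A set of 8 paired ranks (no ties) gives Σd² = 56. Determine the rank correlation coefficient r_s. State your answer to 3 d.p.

0.333

ρ = 1 − 6Σd² / [n(n²−1)] = 1 − 6×56 / (8×63)
  = 1 − 336/504 = 1 − 0.6667 ≈ 0.333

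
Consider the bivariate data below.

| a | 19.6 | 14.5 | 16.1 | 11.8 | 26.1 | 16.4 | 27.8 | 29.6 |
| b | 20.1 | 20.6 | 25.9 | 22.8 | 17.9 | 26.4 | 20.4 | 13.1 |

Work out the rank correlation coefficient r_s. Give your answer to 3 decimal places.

-0.714

Rank a: 5, 2, 3, 1, 6, 4, 7, 8
Rank b: 3, 5, 7, 6, 2, 8, 4, 1
d = rank(a) − rank(b): 2, -3, -4, -5, 4, -4, 3, 7; Σd² = 144
ρ = 1 − 6Σd² / [n(n²−1)] = 1 − 6×144 / (8×63) = 1 − 864/504 ≈ -0.714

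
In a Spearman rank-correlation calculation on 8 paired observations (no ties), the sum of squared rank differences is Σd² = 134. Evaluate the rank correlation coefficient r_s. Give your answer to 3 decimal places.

-0.595

ρ = 1 − 6Σd² / [n(n²−1)] = 1 − 6×134 / (8×63)
  = 1 − 804/504 = 1 − 1.5952 ≈ -0.595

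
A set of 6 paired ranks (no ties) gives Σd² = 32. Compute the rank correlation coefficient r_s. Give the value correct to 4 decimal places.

0.0857

ρ = 1 − 6Σd² / [n(n²−1)] = 1 − 6×32 / (6×35)
  = 1 − 192/210 = 1 − 0.91429 ≈ 0.0857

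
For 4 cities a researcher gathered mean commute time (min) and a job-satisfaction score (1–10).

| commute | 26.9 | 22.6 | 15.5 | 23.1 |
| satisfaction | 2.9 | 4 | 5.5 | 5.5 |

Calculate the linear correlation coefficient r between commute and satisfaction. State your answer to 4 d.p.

-0.7497

n = 4, Σx = 88.1, Σy = 17.9, Σx² = 2008.23, Σy² = 84.91, Σxy = 380.71
nΣxy − ΣxΣy = 1522.84 − 1576.99 = -54.15
nΣx² − (Σx)² = 8032.92 − 7761.61 = 271.31; nΣy² − (Σy)² = 339.64 − 320.41 = 19.23
r = -54.15 / √(271.31 × 19.23) = -54.15 / 72.2308 ≈ -0.7497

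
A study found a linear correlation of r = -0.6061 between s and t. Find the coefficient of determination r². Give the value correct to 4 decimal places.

r² = (-0.6061)² = 0.3674

0.3674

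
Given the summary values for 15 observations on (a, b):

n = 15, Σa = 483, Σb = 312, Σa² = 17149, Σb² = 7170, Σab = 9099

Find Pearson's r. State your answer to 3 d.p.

-0.909

r = (nΣab − ΣaΣb) / √[(nΣa² − (Σa)²)(nΣb² − (Σb)²)]
Numerator: 15×9099 − 483×312 = -14211
Denominator: √[(257235 − 233289)(107550 − 97344)] = √[23946 × 10206] = 15633.0699
r = -14211 / 15633.0699 ≈ -0.909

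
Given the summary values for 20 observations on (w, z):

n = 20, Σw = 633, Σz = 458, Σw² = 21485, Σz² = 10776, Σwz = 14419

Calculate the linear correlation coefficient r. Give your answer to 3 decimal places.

r = (nΣwz − ΣwΣz) / √[(nΣw² − (Σw)²)(nΣz² − (Σz)²)]
Numerator: 20×14419 − 633×458 = -1534
Denominator: √[(429700 − 400689)(215520 − 209764)] = √[29011 × 5756] = 12922.3572
r = -1534 / 12922.3572 ≈ -0.119

-0.119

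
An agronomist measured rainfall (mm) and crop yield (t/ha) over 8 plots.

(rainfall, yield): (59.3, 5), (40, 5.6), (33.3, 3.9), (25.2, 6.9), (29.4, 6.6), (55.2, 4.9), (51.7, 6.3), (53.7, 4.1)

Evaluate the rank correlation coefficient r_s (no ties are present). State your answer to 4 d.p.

Rank rainfall: 8, 4, 3, 1, 2, 7, 5, 6
Rank yield: 4, 5, 1, 8, 7, 3, 6, 2
d = rank(rainfall) − rank(yield): 4, -1, 2, -7, -5, 4, -1, 4; Σd² = 128
ρ = 1 − 6Σd² / [n(n²−1)] = 1 − 6×128 / (8×63) = 1 − 768/504 ≈ -0.5238

-0.5238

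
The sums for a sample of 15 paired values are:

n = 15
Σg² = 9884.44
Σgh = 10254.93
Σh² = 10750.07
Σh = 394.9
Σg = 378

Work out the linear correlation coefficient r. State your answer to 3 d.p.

r = (nΣgh − ΣgΣh) / √[(nΣg² − (Σg)²)(nΣh² − (Σh)²)]
Numerator: 15×10254.93 − 378×394.9 = 4551.75
Denominator: √[(148266.6 − 142884)(161251.05 − 155946.01)] = √[5382.6 × 5305.04] = 5343.6793
r = 4551.75 / 5343.6793 ≈ 0.852

0.852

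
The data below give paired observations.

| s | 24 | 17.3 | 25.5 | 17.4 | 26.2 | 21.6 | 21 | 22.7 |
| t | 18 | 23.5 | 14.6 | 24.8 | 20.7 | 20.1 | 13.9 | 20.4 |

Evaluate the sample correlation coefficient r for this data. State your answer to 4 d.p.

n = 8, Σs = 175.7, Σt = 156, Σs² = 3937.59, Σt² = 3146.32, Σst = 3373.85
nΣst − ΣsΣt = 26990.8 − 27409.2 = -418.4
nΣs² − (Σs)² = 31500.72 − 30870.49 = 630.23; nΣt² − (Σt)² = 25170.56 − 24336 = 834.56
r = -418.4 / √(630.23 × 834.56) = -418.4 / 725.2343 ≈ -0.5769

-0.5769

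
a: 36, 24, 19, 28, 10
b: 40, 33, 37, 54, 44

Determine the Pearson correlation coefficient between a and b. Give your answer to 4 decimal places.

n = 5, Σa = 117, Σb = 208, Σa² = 3117, Σb² = 8910, Σab = 4887
nΣab − ΣaΣb = 24435 − 24336 = 99
nΣa² − (Σa)² = 15585 − 13689 = 1896; nΣb² − (Σb)² = 44550 − 43264 = 1286
r = 99 / √(1896 × 1286) = 99 / 1561.4916 ≈ 0.0634

0.0634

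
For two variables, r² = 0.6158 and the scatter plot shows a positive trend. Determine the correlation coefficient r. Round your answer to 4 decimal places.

|r| = √0.6158 = 0.7847
The association is positive, so r = 0.7847.

0.7847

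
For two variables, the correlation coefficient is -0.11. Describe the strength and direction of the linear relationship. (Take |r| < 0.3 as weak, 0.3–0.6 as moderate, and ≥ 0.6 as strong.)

weak negative

r = -0.11 < 0 so the relationship is negative.
|r| = 0.11, which falls in the weak range.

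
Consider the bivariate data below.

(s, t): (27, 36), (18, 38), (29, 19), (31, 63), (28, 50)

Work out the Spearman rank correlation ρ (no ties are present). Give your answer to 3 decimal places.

Rank s: 2, 1, 4, 5, 3
Rank t: 2, 3, 1, 5, 4
d = rank(s) − rank(t): 0, -2, 3, 0, -1; Σd² = 14
ρ = 1 − 6Σd² / [n(n²−1)] = 1 − 6×14 / (5×24) = 1 − 84/120 ≈ 0.300

0.300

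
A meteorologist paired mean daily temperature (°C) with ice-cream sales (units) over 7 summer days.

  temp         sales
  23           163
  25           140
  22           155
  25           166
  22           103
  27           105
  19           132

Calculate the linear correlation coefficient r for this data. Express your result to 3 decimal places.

n = 7, Σx = 163, Σy = 964, Σx² = 3837, Σy² = 136808, Σxy = 22418
nΣxy − ΣxΣy = 156926 − 157132 = -206
nΣx² − (Σx)² = 26859 − 26569 = 290; nΣy² − (Σy)² = 957656 − 929296 = 28360
r = -206 / √(290 × 28360) = -206 / 2867.8215 ≈ -0.072

-0.072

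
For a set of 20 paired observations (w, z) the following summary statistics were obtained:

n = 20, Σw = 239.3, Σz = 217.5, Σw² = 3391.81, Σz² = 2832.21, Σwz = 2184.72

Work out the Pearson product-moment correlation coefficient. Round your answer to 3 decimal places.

-0.841

r = (nΣwz − ΣwΣz) / √[(nΣw² − (Σw)²)(nΣz² − (Σz)²)]
Numerator: 20×2184.72 − 239.3×217.5 = -8353.35
Denominator: √[(67836.2 − 57264.49)(56644.2 − 47306.25)] = √[10571.71 × 9337.95] = 9935.6982
r = -8353.35 / 9935.6982 ≈ -0.841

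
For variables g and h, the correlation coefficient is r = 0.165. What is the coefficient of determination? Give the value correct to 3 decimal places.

0.027

r² = (0.165)² = 0.027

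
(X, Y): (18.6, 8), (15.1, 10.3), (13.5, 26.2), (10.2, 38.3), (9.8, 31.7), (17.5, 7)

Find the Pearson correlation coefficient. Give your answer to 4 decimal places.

-0.9423

n = 6, ΣX = 84.7, ΣY = 121.5, ΣX² = 1262.55, ΣY² = 3377.31, ΣXY = 1481.85
nΣXY − ΣXΣY = 8891.1 − 10291.05 = -1399.95
nΣX² − (ΣX)² = 7575.3 − 7174.09 = 401.21; nΣY² − (ΣY)² = 20263.86 − 14762.25 = 5501.61
r = -1399.95 / √(401.21 × 5501.61) = -1399.95 / 1485.6988 ≈ -0.9423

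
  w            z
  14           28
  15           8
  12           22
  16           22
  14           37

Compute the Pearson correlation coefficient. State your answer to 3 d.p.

-0.245

n = 5, Σw = 71, Σz = 117, Σw² = 1017, Σz² = 3185, Σwz = 1646
nΣwz − ΣwΣz = 8230 − 8307 = -77
nΣw² − (Σw)² = 5085 − 5041 = 44; nΣz² − (Σz)² = 15925 − 13689 = 2236
r = -77 / √(44 × 2236) = -77 / 313.6622 ≈ -0.245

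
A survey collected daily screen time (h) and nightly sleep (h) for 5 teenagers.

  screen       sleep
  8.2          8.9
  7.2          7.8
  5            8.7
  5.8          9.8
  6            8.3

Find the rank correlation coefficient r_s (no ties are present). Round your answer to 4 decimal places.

Rank screen: 5, 4, 1, 2, 3
Rank sleep: 4, 1, 3, 5, 2
d = rank(screen) − rank(sleep): 1, 3, -2, -3, 1; Σd² = 24
ρ = 1 − 6Σd² / [n(n²−1)] = 1 − 6×24 / (5×24) = 1 − 144/120 ≈ -0.2000

-0.2000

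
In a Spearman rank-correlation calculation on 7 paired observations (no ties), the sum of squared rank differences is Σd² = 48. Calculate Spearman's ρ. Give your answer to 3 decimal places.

0.143

ρ = 1 − 6Σd² / [n(n²−1)] = 1 − 6×48 / (7×48)
  = 1 − 288/336 = 1 − 0.8571 ≈ 0.143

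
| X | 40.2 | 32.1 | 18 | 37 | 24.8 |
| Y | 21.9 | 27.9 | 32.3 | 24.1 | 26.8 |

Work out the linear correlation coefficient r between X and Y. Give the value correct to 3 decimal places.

n = 5, ΣX = 152.1, ΣY = 133, ΣX² = 4954.49, ΣY² = 3600.36, ΣXY = 3913.71
nΣXY − ΣXΣY = 19568.55 − 20229.3 = -660.75
nΣX² − (ΣX)² = 24772.45 − 23134.41 = 1638.04; nΣY² − (ΣY)² = 18001.8 − 17689 = 312.8
r = -660.75 / √(1638.04 × 312.8) = -660.75 / 715.8065 ≈ -0.923

-0.923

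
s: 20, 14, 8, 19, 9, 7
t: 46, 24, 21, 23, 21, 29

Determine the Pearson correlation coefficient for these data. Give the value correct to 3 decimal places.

0.541

n = 6, Σs = 77, Σt = 164, Σs² = 1151, Σt² = 4944, Σst = 2253
nΣst − ΣsΣt = 13518 − 12628 = 890
nΣs² − (Σs)² = 6906 − 5929 = 977; nΣt² − (Σt)² = 29664 − 26896 = 2768
r = 890 / √(977 × 2768) = 890 / 1644.4865 ≈ 0.541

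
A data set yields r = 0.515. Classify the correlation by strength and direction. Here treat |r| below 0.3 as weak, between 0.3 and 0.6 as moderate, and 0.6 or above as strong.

r = 0.515 > 0 so the relationship is positive.
|r| = 0.515, which falls in the moderate range.

moderate positive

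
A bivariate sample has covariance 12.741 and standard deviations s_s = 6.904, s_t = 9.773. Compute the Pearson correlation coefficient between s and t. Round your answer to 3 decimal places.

r = Cov(s,t) / (s_s · s_t) = 12.741 / (6.904 × 9.773)
  = 12.741 / 67.4728 ≈ 0.189

0.189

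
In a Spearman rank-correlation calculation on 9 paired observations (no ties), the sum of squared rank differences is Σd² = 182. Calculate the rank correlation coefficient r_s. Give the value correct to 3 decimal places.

ρ = 1 − 6Σd² / [n(n²−1)] = 1 − 6×182 / (9×80)
  = 1 − 1092/720 = 1 − 1.5167 ≈ -0.517

-0.517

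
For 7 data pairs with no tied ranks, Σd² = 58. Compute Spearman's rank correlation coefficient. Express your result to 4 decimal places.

ρ = 1 − 6Σd² / [n(n²−1)] = 1 − 6×58 / (7×48)
  = 1 − 348/336 = 1 − 1.03571 ≈ -0.0357

-0.0357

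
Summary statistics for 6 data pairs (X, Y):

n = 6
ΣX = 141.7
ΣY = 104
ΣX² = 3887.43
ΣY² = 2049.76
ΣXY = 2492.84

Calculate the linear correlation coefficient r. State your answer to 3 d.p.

r = (nΣXY − ΣXΣY) / √[(nΣX² − (ΣX)²)(nΣY² − (ΣY)²)]
Numerator: 6×2492.84 − 141.7×104 = 220.24
Denominator: √[(23324.58 − 20078.89)(12298.56 − 10816)] = √[3245.69 × 1482.56] = 2193.6112
r = 220.24 / 2193.6112 ≈ 0.100

0.100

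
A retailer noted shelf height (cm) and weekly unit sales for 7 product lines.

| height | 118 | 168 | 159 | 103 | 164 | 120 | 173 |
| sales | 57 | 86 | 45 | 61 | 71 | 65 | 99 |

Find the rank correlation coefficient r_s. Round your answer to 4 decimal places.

0.7500

Rank height: 2, 6, 4, 1, 5, 3, 7
Rank sales: 2, 6, 1, 3, 5, 4, 7
d = rank(height) − rank(sales): 0, 0, 3, -2, 0, -1, 0; Σd² = 14
ρ = 1 − 6Σd² / [n(n²−1)] = 1 − 6×14 / (7×48) = 1 − 84/336 ≈ 0.7500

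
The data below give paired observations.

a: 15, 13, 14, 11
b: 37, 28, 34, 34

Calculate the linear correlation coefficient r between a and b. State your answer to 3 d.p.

n = 4, Σa = 53, Σb = 133, Σa² = 711, Σb² = 4465, Σab = 1769
nΣab − ΣaΣb = 7076 − 7049 = 27
nΣa² − (Σa)² = 2844 − 2809 = 35; nΣb² − (Σb)² = 17860 − 17689 = 171
r = 27 / √(35 × 171) = 27 / 77.3628 ≈ 0.349

0.349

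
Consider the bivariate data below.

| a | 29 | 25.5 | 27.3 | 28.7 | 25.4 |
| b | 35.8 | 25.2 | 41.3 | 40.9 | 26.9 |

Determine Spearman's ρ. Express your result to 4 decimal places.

Rank a: 5, 2, 3, 4, 1
Rank b: 3, 1, 5, 4, 2
d = rank(a) − rank(b): 2, 1, -2, 0, -1; Σd² = 10
ρ = 1 − 6Σd² / [n(n²−1)] = 1 − 6×10 / (5×24) = 1 − 60/120 ≈ 0.5000

0.5000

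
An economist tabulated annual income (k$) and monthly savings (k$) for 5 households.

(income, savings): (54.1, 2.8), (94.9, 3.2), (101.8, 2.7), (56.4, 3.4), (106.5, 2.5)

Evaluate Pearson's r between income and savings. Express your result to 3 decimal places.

-0.530

n = 5, Σx = 413.7, Σy = 14.6, Σx² = 36819.27, Σy² = 43.18, Σxy = 1188.03
nΣxy − ΣxΣy = 5940.15 − 6040.02 = -99.87
nΣx² − (Σx)² = 184096.35 − 171147.69 = 12948.66; nΣy² − (Σy)² = 215.9 − 213.16 = 2.74
r = -99.87 / √(12948.66 × 2.74) = -99.87 / 188.3596 ≈ -0.530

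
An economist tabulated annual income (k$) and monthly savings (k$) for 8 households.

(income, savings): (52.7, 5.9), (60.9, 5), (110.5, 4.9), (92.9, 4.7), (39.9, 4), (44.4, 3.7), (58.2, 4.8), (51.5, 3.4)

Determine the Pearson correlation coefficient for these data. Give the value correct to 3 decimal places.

n = 8, Σx = 511, Σy = 36.4, Σx² = 36929.62, Σy² = 170.2, Σxy = 2371.85
nΣxy − ΣxΣy = 18974.8 − 18600.4 = 374.4
nΣx² − (Σx)² = 295436.96 − 261121 = 34315.96; nΣy² − (Σy)² = 1361.6 − 1324.96 = 36.64
r = 374.4 / √(34315.96 × 36.64) = 374.4 / 1121.3103 ≈ 0.334

0.334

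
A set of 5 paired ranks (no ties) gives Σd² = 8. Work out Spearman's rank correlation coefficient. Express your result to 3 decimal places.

ρ = 1 − 6Σd² / [n(n²−1)] = 1 − 6×8 / (5×24)
  = 1 − 48/120 = 1 − 0.4000 ≈ 0.600

0.600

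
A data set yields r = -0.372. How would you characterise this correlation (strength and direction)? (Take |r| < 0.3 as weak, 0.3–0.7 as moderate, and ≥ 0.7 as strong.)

moderate negative

r = -0.372 < 0 so the relationship is negative.
|r| = 0.372, which falls in the moderate range.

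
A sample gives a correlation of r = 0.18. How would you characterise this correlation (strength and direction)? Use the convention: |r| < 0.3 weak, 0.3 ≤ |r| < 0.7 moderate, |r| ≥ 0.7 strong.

r = 0.18 > 0 so the relationship is positive.
|r| = 0.18, which falls in the weak range.

weak positive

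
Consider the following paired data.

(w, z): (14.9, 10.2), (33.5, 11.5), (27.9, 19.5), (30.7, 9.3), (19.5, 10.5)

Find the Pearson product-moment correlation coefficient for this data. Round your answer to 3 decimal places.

0.217

n = 5, Σw = 126.5, Σz = 61, Σw² = 3445.41, Σz² = 813.28, Σwz = 1571.54
nΣwz − ΣwΣz = 7857.7 − 7716.5 = 141.2
nΣw² − (Σw)² = 17227.05 − 16002.25 = 1224.8; nΣz² − (Σz)² = 4066.4 − 3721 = 345.4
r = 141.2 / √(1224.8 × 345.4) = 141.2 / 650.4198 ≈ 0.217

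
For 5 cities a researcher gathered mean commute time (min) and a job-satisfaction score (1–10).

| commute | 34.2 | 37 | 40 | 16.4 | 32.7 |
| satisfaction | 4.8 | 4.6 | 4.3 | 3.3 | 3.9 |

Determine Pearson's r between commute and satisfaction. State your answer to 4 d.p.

n = 5, Σx = 160.3, Σy = 20.9, Σx² = 5476.89, Σy² = 88.79, Σxy = 688.01
nΣxy − ΣxΣy = 3440.05 − 3350.27 = 89.78
nΣx² − (Σx)² = 27384.45 − 25696.09 = 1688.36; nΣy² − (Σy)² = 443.95 − 436.81 = 7.14
r = 89.78 / √(1688.36 × 7.14) = 89.78 / 109.7948 ≈ 0.8177

0.8177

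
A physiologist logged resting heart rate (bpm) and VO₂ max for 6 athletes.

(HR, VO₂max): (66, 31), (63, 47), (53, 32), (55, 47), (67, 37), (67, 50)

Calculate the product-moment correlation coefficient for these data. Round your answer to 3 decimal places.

n = 6, Σx = 371, Σy = 244, Σx² = 23137, Σy² = 10272, Σxy = 15117
nΣxy − ΣxΣy = 90702 − 90524 = 178
nΣx² − (Σx)² = 138822 − 137641 = 1181; nΣy² − (Σy)² = 61632 − 59536 = 2096
r = 178 / √(1181 × 2096) = 178 / 1573.3328 ≈ 0.113

0.113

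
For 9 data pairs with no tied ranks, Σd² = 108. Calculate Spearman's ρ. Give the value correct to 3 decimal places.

ρ = 1 − 6Σd² / [n(n²−1)] = 1 − 6×108 / (9×80)
  = 1 − 648/720 = 1 − 0.9000 ≈ 0.100

0.100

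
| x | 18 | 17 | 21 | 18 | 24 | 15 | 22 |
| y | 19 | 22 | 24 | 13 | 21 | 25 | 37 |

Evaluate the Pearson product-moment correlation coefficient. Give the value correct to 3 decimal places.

n = 7, Σx = 135, Σy = 161, Σx² = 2663, Σy² = 4025, Σxy = 3147
nΣxy − ΣxΣy = 22029 − 21735 = 294
nΣx² − (Σx)² = 18641 − 18225 = 416; nΣy² − (Σy)² = 28175 − 25921 = 2254
r = 294 / √(416 × 2254) = 294 / 968.3305 ≈ 0.304

0.304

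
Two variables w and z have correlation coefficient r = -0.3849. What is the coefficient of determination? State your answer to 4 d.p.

0.1481

r² = (-0.3849)² = 0.1481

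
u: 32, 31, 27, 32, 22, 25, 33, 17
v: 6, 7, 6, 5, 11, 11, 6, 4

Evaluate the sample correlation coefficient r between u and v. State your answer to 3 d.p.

-0.181

n = 8, Σu = 219, Σv = 56, Σu² = 6225, Σv² = 440, Σuv = 1514
nΣuv − ΣuΣv = 12112 − 12264 = -152
nΣu² − (Σu)² = 49800 − 47961 = 1839; nΣv² − (Σv)² = 3520 − 3136 = 384
r = -152 / √(1839 × 384) = -152 / 840.3428 ≈ -0.181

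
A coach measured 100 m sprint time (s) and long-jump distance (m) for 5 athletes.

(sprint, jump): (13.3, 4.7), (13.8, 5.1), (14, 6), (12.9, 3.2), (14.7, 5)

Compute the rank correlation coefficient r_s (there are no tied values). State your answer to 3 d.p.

Rank sprint: 2, 3, 4, 1, 5
Rank jump: 2, 4, 5, 1, 3
d = rank(sprint) − rank(jump): 0, -1, -1, 0, 2; Σd² = 6
ρ = 1 − 6Σd² / [n(n²−1)] = 1 − 6×6 / (5×24) = 1 − 36/120 ≈ 0.700

0.700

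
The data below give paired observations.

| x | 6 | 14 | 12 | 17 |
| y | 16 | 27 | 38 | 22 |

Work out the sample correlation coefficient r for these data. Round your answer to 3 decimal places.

n = 4, Σx = 49, Σy = 103, Σx² = 665, Σy² = 2913, Σxy = 1304
nΣxy − ΣxΣy = 5216 − 5047 = 169
nΣx² − (Σx)² = 2660 − 2401 = 259; nΣy² − (Σy)² = 11652 − 10609 = 1043
r = 169 / √(259 × 1043) = 169 / 519.7471 ≈ 0.325

0.325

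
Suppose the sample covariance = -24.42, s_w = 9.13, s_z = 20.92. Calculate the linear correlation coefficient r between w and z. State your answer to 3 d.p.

r = Cov(w,z) / (s_w · s_z) = -24.42 / (9.13 × 20.92)
  = -24.42 / 190.9996 ≈ -0.128

-0.128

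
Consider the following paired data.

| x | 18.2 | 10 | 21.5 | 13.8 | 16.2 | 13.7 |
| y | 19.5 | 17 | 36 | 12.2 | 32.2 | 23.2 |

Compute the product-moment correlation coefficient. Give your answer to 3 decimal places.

0.688

n = 6, Σx = 93.4, Σy = 140.1, Σx² = 1534.06, Σy² = 3689.17, Σxy = 2306.74
nΣxy − ΣxΣy = 13840.44 − 13085.34 = 755.1
nΣx² − (Σx)² = 9204.36 − 8723.56 = 480.8; nΣy² − (Σy)² = 22135.02 − 19628.01 = 2507.01
r = 755.1 / √(480.8 × 2507.01) = 755.1 / 1097.8936 ≈ 0.688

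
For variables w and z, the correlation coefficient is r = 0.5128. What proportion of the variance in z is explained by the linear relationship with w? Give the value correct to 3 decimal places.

0.263

r² = (0.5128)² = 0.263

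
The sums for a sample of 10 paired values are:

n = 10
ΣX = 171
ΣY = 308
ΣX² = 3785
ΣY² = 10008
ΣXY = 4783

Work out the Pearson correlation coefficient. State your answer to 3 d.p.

r = (nΣXY − ΣXΣY) / √[(nΣX² − (ΣX)²)(nΣY² − (ΣY)²)]
Numerator: 10×4783 − 171×308 = -4838
Denominator: √[(37850 − 29241)(100080 − 94864)] = √[8609 × 5216] = 6701.0853
r = -4838 / 6701.0853 ≈ -0.722

-0.722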